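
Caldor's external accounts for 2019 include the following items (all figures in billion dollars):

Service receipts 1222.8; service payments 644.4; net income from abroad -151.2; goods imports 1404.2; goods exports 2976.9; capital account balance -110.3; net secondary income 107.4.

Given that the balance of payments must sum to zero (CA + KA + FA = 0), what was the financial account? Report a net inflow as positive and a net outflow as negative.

Goods balance = 2976.9 - 1404.2 = 1572.7
Services balance = 1222.8 - 644.4 = 578.4
Trade balance (goods + services) = 1572.7 + 578.4 = 2151.1
Net primary income = -151.2
Net secondary income = 107.4
Current account = 2151.1 + (-151.2) + 107.4 = 2107.3
Financial account = -(2107.3 + (-110.3)) = -1997.0

-1997.0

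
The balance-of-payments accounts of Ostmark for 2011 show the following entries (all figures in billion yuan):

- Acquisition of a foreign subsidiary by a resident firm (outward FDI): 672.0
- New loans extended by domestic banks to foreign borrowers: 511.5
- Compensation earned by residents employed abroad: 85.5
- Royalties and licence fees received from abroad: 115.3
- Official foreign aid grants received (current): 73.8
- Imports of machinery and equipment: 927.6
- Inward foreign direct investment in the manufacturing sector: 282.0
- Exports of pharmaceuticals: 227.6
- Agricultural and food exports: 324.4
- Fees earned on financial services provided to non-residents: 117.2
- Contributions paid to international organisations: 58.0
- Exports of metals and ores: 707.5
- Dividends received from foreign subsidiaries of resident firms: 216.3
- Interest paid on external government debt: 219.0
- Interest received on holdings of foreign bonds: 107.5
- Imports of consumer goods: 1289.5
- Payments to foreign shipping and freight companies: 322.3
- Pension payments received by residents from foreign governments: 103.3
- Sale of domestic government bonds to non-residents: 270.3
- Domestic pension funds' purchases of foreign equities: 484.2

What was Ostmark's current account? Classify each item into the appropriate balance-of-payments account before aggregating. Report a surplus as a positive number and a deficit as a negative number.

-738.0

Goods: 324.4 - 1289.5 - 927.6 + 227.6 + 707.5 = -957.6
Services: -322.3 + 115.3 + 117.2 = -89.8
Primary income: 107.5 + 216.3 + 85.5 - 219.0 = 190.3
Secondary income: 103.3 + 73.8 - 58.0 = 119.1
Current account = (-957.6) + (-89.8) + 190.3 + 119.1 = -738.0
(Excluded from the current account — financial account: acquisition of a foreign subsidiary by a resident firm (outward FDI) 672.0, new loans extended by domestic banks to foreign borrowers 511.5, inward foreign direct investment in the manufacturing sector 282.0, sale of domestic government bonds to non-residents 270.3, domestic pension funds' purchases of foreign equities 484.2.)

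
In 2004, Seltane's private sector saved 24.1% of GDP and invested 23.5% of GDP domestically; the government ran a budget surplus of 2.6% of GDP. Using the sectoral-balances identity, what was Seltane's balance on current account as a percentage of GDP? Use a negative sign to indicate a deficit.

3.2

By the sectoral-balances identity, CA = (S_private - I) + (T - G).
Private balance = 24.1 - 23.5 = 0.6
Government balance (T - G) = 2.6
CA = 0.6 + 2.6 = 3.2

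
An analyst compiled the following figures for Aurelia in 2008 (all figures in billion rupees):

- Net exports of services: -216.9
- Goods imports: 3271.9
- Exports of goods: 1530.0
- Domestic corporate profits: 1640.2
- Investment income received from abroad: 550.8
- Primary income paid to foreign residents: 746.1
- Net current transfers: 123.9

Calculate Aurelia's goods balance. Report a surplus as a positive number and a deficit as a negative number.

Goods balance = 1530.0 - 3271.9 = -1741.9

-1741.9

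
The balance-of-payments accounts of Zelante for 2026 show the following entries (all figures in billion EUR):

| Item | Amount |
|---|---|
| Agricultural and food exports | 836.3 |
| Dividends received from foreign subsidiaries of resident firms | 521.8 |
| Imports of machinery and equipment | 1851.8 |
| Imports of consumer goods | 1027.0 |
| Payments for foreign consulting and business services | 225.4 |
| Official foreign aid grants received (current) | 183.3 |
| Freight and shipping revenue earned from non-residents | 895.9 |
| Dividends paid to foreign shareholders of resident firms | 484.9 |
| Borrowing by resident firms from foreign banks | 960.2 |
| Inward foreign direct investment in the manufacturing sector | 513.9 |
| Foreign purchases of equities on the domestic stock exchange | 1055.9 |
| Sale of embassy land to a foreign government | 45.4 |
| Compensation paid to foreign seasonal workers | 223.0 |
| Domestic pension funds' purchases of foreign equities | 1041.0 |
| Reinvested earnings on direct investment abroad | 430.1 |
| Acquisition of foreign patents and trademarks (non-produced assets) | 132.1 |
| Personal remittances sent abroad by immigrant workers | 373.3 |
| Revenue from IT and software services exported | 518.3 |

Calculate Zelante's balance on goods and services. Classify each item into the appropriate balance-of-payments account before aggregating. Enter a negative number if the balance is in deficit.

Goods: 836.3 - 1851.8 - 1027.0 = -2042.5
Services: -225.4 + 518.3 + 895.9 = 1188.8
Trade balance = -2042.5 + 1188.8 = -853.7
(Excluded from the trade balance — primary income: dividends received from foreign subsidiaries of resident firms 521.8, dividends paid to foreign shareholders of resident firms 484.9, compensation paid to foreign seasonal workers 223.0, reinvested earnings on direct investment abroad 430.1; secondary income: official foreign aid grants received (current) 183.3, personal remittances sent abroad by immigrant workers 373.3; financial account: borrowing by resident firms from foreign banks 960.2, inward foreign direct investment in the manufacturing sector 513.9, foreign purchases of equities on the domestic stock exchange 1055.9, domestic pension funds' purchases of foreign equities 1041.0; capital account: sale of embassy land to a foreign government 45.4, acquisition of foreign patents and trademarks (non-produced assets) 132.1.)

-853.7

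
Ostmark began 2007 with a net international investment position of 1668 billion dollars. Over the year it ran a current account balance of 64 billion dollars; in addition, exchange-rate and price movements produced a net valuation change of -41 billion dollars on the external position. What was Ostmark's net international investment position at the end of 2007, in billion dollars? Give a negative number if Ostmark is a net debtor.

Change in NIIP = current account + net valuation change = 64 + (-41) = 23
End-of-year NIIP = 1668 + 23 = 1691

1691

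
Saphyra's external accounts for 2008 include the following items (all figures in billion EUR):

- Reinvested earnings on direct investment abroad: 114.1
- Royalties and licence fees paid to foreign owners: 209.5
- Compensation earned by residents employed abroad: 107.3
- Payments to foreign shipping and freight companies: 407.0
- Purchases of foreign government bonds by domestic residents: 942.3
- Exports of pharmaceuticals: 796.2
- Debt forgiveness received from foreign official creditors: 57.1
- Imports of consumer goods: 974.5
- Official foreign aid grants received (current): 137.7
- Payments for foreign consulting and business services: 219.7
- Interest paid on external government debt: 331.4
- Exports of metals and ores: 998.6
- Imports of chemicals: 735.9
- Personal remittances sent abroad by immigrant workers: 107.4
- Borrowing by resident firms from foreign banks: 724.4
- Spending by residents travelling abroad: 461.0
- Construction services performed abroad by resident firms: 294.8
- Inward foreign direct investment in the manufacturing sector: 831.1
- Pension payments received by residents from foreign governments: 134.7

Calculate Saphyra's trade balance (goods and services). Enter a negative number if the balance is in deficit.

Goods: 796.2 - 974.5 + 998.6 - 735.9 = 84.4
Services: -407.0 - 219.7 - 209.5 + 294.8 - 461.0 = -1002.4
Trade balance = 84.4 + (-1002.4) = -918.0
(Excluded from the trade balance — primary income: reinvested earnings on direct investment abroad 114.1, compensation earned by residents employed abroad 107.3, interest paid on external government debt 331.4; financial account: purchases of foreign government bonds by domestic residents 942.3, borrowing by resident firms from foreign banks 724.4, inward foreign direct investment in the manufacturing sector 831.1; capital account: debt forgiveness received from foreign official creditors 57.1; secondary income: official foreign aid grants received (current) 137.7, personal remittances sent abroad by immigrant workers 107.4, pension payments received by residents from foreign governments 134.7.)

-918.0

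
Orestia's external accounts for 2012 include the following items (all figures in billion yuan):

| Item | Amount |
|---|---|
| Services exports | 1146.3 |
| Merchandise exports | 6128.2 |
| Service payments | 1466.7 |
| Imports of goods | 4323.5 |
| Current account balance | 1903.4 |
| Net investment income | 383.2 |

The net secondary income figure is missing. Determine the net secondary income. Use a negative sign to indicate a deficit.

Current account = goods balance + services balance + net primary income + net secondary income
Sum of the known components = 1867.5
Net secondary income = CA - (known components) = 1903.4 - 1867.5 = 35.9

35.9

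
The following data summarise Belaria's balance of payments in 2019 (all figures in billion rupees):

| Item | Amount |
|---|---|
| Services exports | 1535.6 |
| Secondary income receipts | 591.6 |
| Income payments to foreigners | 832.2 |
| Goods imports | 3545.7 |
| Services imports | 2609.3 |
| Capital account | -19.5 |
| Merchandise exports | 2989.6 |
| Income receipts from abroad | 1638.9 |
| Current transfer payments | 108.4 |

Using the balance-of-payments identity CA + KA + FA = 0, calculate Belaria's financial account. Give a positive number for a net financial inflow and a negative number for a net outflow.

Goods balance = 2989.6 - 3545.7 = -556.1
Services balance = 1535.6 - 2609.3 = -1073.7
Trade balance (goods + services) = -556.1 + (-1073.7) = -1629.8
Net primary income = 1638.9 - 832.2 = 806.7
Net secondary income = 591.6 - 108.4 = 483.2
Current account = -1629.8 + 806.7 + 483.2 = -339.9
Financial account = -(-339.9 + (-19.5)) = 359.4

359.4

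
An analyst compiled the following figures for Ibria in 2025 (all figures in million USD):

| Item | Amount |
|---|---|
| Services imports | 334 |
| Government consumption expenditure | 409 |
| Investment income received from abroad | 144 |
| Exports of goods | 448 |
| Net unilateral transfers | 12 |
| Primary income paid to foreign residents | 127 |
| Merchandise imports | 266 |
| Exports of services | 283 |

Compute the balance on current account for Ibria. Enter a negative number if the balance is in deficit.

160

Goods balance = 448 - 266 = 182
Services balance = 283 - 334 = -51
Trade balance (goods + services) = 182 + (-51) = 131
Net primary income = 144 - 127 = 17
Net secondary income = 12
Current account = 131 + 17 + 12 = 160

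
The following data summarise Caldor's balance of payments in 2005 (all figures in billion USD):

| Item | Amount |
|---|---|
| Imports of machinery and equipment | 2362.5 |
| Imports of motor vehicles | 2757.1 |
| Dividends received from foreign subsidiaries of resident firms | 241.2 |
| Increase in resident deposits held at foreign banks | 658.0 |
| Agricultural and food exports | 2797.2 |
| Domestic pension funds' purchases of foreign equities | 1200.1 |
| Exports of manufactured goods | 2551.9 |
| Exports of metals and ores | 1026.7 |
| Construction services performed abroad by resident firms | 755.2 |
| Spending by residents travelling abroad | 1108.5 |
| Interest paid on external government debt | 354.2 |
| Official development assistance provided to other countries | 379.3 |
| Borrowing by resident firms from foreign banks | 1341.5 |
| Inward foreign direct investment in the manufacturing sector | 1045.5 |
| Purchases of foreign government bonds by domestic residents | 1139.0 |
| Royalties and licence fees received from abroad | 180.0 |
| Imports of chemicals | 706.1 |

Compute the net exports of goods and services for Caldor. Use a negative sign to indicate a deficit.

Goods: -706.1 + 2797.2 - 2362.5 + 1026.7 + 2551.9 - 2757.1 = 550.1
Services: -1108.5 + 180.0 + 755.2 = -173.3
Trade balance = 550.1 + (-173.3) = 376.8
(Excluded from the trade balance — primary income: dividends received from foreign subsidiaries of resident firms 241.2, interest paid on external government debt 354.2; financial account: increase in resident deposits held at foreign banks 658.0, domestic pension funds' purchases of foreign equities 1200.1, borrowing by resident firms from foreign banks 1341.5, inward foreign direct investment in the manufacturing sector 1045.5, purchases of foreign government bonds by domestic residents 1139.0; secondary income: official development assistance provided to other countries 379.3.)

376.8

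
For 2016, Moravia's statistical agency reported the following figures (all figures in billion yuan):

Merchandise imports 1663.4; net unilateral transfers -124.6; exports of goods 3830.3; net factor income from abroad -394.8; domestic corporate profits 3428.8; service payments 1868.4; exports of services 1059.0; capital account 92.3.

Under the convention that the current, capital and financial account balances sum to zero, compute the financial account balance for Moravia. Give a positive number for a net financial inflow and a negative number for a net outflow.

-930.4

Goods balance = 3830.3 - 1663.4 = 2166.9
Services balance = 1059.0 - 1868.4 = -809.4
Trade balance (goods + services) = 2166.9 + (-809.4) = 1357.5
Net primary income = -394.8
Net secondary income = -124.6
Current account = 1357.5 + (-394.8) + (-124.6) = 838.1
Financial account = -(838.1 + 92.3) = -930.4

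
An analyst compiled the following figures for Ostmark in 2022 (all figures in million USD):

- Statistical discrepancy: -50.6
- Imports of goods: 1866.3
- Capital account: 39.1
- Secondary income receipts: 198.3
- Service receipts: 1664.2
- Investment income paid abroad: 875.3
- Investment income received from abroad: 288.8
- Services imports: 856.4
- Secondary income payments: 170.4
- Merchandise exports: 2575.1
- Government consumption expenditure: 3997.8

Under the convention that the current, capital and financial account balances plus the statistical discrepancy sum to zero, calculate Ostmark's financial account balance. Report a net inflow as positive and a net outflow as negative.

Goods balance = 2575.1 - 1866.3 = 708.8
Services balance = 1664.2 - 856.4 = 807.8
Trade balance (goods + services) = 708.8 + 807.8 = 1516.6
Net primary income = 288.8 - 875.3 = -586.5
Net secondary income = 198.3 - 170.4 = 27.9
Current account = 1516.6 + (-586.5) + 27.9 = 958.0
Financial account = -(958.0 + 39.1 + (-50.6)) = -946.5

-946.5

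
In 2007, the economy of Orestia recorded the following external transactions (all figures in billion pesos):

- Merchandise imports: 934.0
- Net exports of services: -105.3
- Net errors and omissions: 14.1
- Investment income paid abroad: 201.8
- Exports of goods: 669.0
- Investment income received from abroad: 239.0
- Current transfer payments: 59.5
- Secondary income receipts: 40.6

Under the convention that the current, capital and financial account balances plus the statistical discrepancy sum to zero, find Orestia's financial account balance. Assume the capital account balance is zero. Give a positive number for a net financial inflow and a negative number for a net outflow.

Goods balance = 669.0 - 934.0 = -265.0
Services balance = -105.3
Trade balance (goods + services) = -265.0 + (-105.3) = -370.3
Net primary income = 239.0 - 201.8 = 37.2
Net secondary income = 40.6 - 59.5 = -18.9
Current account = -370.3 + 37.2 + (-18.9) = -352.0
Financial account = -(-352.0 + 14.1) = 337.9

337.9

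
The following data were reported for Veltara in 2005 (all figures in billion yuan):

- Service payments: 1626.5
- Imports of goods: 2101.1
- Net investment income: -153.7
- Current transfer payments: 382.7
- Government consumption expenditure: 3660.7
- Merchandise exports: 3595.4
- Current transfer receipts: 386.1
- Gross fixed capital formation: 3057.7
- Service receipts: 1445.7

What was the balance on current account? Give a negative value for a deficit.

1163.2

Goods balance = 3595.4 - 2101.1 = 1494.3
Services balance = 1445.7 - 1626.5 = -180.8
Trade balance (goods + services) = 1494.3 + (-180.8) = 1313.5
Net primary income = -153.7
Net secondary income = 386.1 - 382.7 = 3.4
Current account = 1313.5 + (-153.7) + 3.4 = 1163.2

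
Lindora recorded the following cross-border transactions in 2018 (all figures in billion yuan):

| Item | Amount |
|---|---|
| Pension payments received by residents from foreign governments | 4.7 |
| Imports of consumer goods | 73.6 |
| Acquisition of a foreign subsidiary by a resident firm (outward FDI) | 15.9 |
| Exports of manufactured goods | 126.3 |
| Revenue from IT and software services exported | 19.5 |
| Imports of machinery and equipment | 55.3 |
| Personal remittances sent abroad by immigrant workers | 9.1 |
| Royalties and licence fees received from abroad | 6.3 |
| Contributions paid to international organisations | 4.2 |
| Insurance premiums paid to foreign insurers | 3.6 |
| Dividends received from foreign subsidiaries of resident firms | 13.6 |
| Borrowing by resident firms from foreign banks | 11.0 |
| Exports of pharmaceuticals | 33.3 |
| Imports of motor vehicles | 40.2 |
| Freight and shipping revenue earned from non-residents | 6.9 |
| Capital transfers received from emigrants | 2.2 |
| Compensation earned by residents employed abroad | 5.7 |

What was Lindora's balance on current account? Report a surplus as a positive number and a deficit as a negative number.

30.3

Goods: -55.3 + 126.3 - 40.2 + 33.3 - 73.6 = -9.5
Services: 19.5 - 3.6 + 6.3 + 6.9 = 29.1
Primary income: 13.6 + 5.7 = 19.3
Secondary income: -4.2 - 9.1 + 4.7 = -8.6
Current account = (-9.5) + 29.1 + 19.3 + (-8.6) = 30.3
(Excluded from the current account — financial account: acquisition of a foreign subsidiary by a resident firm (outward FDI) 15.9, borrowing by resident firms from foreign banks 11.0; capital account: capital transfers received from emigrants 2.2.)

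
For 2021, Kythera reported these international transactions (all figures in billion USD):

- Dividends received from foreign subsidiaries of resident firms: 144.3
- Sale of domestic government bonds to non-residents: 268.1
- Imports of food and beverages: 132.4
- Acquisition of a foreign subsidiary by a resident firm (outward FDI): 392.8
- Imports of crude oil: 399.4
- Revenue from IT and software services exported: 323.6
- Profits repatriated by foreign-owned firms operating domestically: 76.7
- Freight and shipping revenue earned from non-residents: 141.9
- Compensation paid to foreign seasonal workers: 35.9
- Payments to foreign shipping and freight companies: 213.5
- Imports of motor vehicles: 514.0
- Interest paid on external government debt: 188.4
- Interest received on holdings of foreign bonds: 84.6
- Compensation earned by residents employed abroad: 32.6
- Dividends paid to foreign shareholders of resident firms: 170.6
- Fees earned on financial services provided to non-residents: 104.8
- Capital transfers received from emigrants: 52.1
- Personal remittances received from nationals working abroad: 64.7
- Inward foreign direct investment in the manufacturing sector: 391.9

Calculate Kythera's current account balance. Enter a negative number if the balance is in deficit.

-834.4

Goods: -399.4 - 132.4 - 514.0 = -1045.8
Services: 104.8 - 213.5 + 323.6 + 141.9 = 356.8
Primary income: -188.4 + 32.6 - 35.9 - 170.6 + 84.6 - 76.7 + 144.3 = -210.1
Secondary income: 64.7
Current account = (-1045.8) + 356.8 + (-210.1) + 64.7 = -834.4
(Excluded from the current account — financial account: sale of domestic government bonds to non-residents 268.1, acquisition of a foreign subsidiary by a resident firm (outward FDI) 392.8, inward foreign direct investment in the manufacturing sector 391.9; capital account: capital transfers received from emigrants 52.1.)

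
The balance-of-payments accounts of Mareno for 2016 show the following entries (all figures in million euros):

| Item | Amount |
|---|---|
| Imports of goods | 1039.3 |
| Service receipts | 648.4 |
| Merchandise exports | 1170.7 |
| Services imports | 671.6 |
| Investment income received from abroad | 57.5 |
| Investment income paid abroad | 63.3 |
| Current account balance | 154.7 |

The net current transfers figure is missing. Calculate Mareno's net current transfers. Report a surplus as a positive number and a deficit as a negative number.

Current account = goods balance + services balance + net primary income + net secondary income
Sum of the known components = 102.4
Net current transfers = CA - (known components) = 154.7 - 102.4 = 52.3

52.3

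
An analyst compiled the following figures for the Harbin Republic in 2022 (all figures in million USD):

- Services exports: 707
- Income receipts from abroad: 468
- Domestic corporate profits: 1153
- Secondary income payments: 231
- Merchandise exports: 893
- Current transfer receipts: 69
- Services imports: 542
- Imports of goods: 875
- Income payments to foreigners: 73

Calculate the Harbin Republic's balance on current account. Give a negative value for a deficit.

Goods balance = 893 - 875 = 18
Services balance = 707 - 542 = 165
Trade balance (goods + services) = 18 + 165 = 183
Net primary income = 468 - 73 = 395
Net secondary income = 69 - 231 = -162
Current account = 183 + 395 + (-162) = 416

416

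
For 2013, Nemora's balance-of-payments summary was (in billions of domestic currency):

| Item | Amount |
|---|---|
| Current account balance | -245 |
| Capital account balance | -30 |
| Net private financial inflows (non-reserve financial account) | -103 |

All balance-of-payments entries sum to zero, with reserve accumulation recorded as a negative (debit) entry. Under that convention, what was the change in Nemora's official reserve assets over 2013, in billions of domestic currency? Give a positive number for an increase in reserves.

Official reserve transactions balance = -((-245) + (-30) + (-103)) = 378
An accumulation of reserves is recorded as a debit (negative entry), so the change in the stock of reserves is the negative of that balance.
Change in official reserves = -(378) = -378

-378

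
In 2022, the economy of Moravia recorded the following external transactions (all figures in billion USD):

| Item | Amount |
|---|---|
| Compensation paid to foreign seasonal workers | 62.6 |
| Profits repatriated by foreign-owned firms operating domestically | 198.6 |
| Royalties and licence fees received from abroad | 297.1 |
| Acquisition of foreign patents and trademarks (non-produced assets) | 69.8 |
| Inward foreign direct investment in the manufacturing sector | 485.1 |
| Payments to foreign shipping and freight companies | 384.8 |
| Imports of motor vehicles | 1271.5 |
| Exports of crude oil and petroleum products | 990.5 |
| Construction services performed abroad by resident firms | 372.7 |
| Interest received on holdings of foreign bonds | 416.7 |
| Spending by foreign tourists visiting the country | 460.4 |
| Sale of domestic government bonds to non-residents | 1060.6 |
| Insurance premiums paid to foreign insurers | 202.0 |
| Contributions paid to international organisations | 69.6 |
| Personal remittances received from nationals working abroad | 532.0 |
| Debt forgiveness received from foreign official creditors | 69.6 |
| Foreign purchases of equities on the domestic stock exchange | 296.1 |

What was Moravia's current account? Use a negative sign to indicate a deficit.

880.3

Goods: -1271.5 + 990.5 = -281.0
Services: -202.0 + 372.7 - 384.8 + 297.1 + 460.4 = 543.4
Primary income: -62.6 + 416.7 - 198.6 = 155.5
Secondary income: -69.6 + 532.0 = 462.4
Current account = (-281.0) + 543.4 + 155.5 + 462.4 = 880.3
(Excluded from the current account — capital account: acquisition of foreign patents and trademarks (non-produced assets) 69.8, debt forgiveness received from foreign official creditors 69.6; financial account: inward foreign direct investment in the manufacturing sector 485.1, sale of domestic government bonds to non-residents 1060.6, foreign purchases of equities on the domestic stock exchange 296.1.)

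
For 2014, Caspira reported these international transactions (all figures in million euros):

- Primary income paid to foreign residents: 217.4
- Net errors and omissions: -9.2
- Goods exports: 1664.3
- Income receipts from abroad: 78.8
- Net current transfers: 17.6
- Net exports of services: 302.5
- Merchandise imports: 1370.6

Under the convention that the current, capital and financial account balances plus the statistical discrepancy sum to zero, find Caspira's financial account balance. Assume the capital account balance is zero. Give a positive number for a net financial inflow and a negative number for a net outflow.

-466.0

Goods balance = 1664.3 - 1370.6 = 293.7
Services balance = 302.5
Trade balance (goods + services) = 293.7 + 302.5 = 596.2
Net primary income = 78.8 - 217.4 = -138.6
Net secondary income = 17.6
Current account = 596.2 + (-138.6) + 17.6 = 475.2
Financial account = -(475.2 + (-9.2)) = -466.0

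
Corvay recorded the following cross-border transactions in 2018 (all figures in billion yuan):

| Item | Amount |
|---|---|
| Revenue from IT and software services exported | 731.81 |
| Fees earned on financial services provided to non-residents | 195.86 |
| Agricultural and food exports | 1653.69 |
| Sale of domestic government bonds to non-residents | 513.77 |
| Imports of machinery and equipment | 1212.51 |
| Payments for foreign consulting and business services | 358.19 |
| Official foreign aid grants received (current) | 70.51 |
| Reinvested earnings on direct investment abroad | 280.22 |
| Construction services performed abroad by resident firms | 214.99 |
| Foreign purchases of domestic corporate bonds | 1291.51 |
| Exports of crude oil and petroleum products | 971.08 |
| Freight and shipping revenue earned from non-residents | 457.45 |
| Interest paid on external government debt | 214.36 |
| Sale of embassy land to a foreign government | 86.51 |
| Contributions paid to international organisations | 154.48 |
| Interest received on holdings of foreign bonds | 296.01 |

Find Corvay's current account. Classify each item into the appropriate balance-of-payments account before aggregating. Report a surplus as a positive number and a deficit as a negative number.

Goods: -1212.51 + 971.08 + 1653.69 = 1412.26
Services: 195.86 + 214.99 - 358.19 + 457.45 + 731.81 = 1241.92
Primary income: 280.22 + 296.01 - 214.36 = 361.87
Secondary income: -154.48 + 70.51 = -83.97
Current account = 1412.26 + 1241.92 + 361.87 + (-83.97) = 2932.08
(Excluded from the current account — financial account: sale of domestic government bonds to non-residents 513.77, foreign purchases of domestic corporate bonds 1291.51; capital account: sale of embassy land to a foreign government 86.51.)

2932.08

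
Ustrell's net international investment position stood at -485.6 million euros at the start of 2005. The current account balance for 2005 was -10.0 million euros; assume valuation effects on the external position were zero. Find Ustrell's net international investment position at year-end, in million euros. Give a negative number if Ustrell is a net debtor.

-495.6

With no valuation effects, change in NIIP = current account = -10.0
End-of-year NIIP = -485.6 + (-10.0) = -495.6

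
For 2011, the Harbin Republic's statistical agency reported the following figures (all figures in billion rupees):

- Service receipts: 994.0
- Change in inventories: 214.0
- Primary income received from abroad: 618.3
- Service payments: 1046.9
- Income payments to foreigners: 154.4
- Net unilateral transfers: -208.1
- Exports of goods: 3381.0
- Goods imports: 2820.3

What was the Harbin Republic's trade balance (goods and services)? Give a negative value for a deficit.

Goods balance = 3381.0 - 2820.3 = 560.7
Services balance = 994.0 - 1046.9 = -52.9
Trade balance (goods + services) = 560.7 + (-52.9) = 507.8

507.8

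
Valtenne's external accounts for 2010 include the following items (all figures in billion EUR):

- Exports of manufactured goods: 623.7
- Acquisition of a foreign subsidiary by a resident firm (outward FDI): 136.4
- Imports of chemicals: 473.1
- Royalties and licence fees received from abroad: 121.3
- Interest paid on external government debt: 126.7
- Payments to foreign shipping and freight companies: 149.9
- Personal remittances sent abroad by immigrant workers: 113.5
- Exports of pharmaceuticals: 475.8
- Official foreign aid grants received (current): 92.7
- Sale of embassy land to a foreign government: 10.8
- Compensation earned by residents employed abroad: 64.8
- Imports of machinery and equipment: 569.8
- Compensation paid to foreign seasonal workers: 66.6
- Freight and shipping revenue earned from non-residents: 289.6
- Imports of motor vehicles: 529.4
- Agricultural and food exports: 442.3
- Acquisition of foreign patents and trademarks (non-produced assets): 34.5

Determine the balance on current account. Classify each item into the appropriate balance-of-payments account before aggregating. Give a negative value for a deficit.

81.2

Goods: -529.4 + 475.8 - 569.8 + 623.7 - 473.1 + 442.3 = -30.5
Services: 121.3 - 149.9 + 289.6 = 261.0
Primary income: 64.8 - 126.7 - 66.6 = -128.5
Secondary income: -113.5 + 92.7 = -20.8
Current account = (-30.5) + 261.0 + (-128.5) + (-20.8) = 81.2
(Excluded from the current account — financial account: acquisition of a foreign subsidiary by a resident firm (outward FDI) 136.4; capital account: sale of embassy land to a foreign government 10.8, acquisition of foreign patents and trademarks (non-produced assets) 34.5.)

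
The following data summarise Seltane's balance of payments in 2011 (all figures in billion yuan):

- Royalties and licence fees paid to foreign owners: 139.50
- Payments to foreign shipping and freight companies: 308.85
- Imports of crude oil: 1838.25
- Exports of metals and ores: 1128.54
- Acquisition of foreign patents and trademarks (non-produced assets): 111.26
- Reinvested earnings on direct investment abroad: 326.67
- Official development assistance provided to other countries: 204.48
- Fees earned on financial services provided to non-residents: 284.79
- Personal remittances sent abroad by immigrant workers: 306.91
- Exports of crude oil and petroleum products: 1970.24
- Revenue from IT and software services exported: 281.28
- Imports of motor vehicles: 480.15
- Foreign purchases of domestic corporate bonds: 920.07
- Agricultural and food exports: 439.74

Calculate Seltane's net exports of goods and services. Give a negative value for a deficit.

1337.84

Goods: -1838.25 - 480.15 + 1970.24 + 1128.54 + 439.74 = 1220.12
Services: 281.28 - 139.50 - 308.85 + 284.79 = 117.72
Trade balance = 1220.12 + 117.72 = 1337.84
(Excluded from the trade balance — capital account: acquisition of foreign patents and trademarks (non-produced assets) 111.26; primary income: reinvested earnings on direct investment abroad 326.67; secondary income: official development assistance provided to other countries 204.48, personal remittances sent abroad by immigrant workers 306.91; financial account: foreign purchases of domestic corporate bonds 920.07.)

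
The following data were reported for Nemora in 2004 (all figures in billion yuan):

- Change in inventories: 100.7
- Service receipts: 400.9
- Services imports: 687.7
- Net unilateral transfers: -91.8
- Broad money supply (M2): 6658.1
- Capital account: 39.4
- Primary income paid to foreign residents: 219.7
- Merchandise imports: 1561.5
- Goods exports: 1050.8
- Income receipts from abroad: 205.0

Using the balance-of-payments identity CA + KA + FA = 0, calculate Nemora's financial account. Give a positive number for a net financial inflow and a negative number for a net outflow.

Goods balance = 1050.8 - 1561.5 = -510.7
Services balance = 400.9 - 687.7 = -286.8
Trade balance (goods + services) = -510.7 + (-286.8) = -797.5
Net primary income = 205.0 - 219.7 = -14.7
Net secondary income = -91.8
Current account = -797.5 + (-14.7) + (-91.8) = -904.0
Financial account = -(-904.0 + 39.4) = 864.6

864.6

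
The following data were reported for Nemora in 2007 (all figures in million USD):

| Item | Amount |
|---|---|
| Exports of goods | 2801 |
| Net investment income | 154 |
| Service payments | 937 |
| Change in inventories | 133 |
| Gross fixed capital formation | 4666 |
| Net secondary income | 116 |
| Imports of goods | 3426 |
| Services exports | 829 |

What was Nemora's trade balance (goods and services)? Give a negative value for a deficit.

-733

Goods balance = 2801 - 3426 = -625
Services balance = 829 - 937 = -108
Trade balance (goods + services) = -625 + (-108) = -733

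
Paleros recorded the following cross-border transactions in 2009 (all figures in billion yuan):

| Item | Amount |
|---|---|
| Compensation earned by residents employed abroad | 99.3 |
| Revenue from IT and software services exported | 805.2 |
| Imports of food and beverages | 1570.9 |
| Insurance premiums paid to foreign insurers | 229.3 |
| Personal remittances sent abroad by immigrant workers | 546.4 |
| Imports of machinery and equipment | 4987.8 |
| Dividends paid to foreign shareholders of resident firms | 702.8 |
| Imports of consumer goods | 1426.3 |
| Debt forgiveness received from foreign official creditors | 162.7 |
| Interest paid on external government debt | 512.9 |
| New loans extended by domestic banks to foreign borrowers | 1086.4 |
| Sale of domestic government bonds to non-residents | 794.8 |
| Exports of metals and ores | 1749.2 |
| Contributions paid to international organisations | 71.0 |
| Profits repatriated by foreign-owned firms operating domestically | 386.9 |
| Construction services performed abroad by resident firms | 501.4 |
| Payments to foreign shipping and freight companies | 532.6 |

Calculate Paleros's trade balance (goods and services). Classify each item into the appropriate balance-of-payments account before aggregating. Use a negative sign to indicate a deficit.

-5691.1

Goods: -4987.8 - 1570.9 - 1426.3 + 1749.2 = -6235.8
Services: -229.3 + 501.4 - 532.6 + 805.2 = 544.7
Trade balance = -6235.8 + 544.7 = -5691.1
(Excluded from the trade balance — primary income: compensation earned by residents employed abroad 99.3, dividends paid to foreign shareholders of resident firms 702.8, interest paid on external government debt 512.9, profits repatriated by foreign-owned firms operating domestically 386.9; secondary income: personal remittances sent abroad by immigrant workers 546.4, contributions paid to international organisations 71.0; capital account: debt forgiveness received from foreign official creditors 162.7; financial account: new loans extended by domestic banks to foreign borrowers 1086.4, sale of domestic government bonds to non-residents 794.8.)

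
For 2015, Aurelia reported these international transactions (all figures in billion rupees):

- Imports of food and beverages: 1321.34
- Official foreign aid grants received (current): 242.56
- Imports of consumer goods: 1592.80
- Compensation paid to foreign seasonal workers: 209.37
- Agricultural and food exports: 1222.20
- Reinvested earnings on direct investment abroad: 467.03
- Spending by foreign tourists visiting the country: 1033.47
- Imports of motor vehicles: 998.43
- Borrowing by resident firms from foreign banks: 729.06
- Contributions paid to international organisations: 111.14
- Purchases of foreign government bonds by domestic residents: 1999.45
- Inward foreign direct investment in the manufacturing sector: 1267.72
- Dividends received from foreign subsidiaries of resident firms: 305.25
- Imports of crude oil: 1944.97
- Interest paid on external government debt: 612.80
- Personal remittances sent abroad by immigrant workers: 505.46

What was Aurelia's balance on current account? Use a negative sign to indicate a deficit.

Goods: -1592.80 + 1222.20 - 1944.97 - 1321.34 - 998.43 = -4635.34
Services: 1033.47
Primary income: 467.03 + 305.25 - 209.37 - 612.80 = -49.89
Secondary income: 242.56 - 505.46 - 111.14 = -374.04
Current account = (-4635.34) + 1033.47 + (-49.89) + (-374.04) = -4025.80
(Excluded from the current account — financial account: borrowing by resident firms from foreign banks 729.06, purchases of foreign government bonds by domestic residents 1999.45, inward foreign direct investment in the manufacturing sector 1267.72.)

-4025.80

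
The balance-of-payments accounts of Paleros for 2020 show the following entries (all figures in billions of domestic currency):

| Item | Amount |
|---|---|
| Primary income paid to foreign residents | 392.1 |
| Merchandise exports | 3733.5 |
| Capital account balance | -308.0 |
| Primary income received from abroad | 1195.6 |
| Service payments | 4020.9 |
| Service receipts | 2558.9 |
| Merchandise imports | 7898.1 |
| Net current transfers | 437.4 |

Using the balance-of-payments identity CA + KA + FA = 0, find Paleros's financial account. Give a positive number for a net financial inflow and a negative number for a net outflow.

Goods balance = 3733.5 - 7898.1 = -4164.6
Services balance = 2558.9 - 4020.9 = -1462.0
Trade balance (goods + services) = -4164.6 + (-1462.0) = -5626.6
Net primary income = 1195.6 - 392.1 = 803.5
Net secondary income = 437.4
Current account = -5626.6 + 803.5 + 437.4 = -4385.7
Financial account = -(-4385.7 + (-308.0)) = 4693.7

4693.7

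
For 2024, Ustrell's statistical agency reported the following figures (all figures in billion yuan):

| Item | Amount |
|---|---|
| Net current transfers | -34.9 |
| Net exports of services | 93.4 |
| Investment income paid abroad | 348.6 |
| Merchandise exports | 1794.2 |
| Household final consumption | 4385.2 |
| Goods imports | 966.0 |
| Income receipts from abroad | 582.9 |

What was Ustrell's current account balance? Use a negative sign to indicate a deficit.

Goods balance = 1794.2 - 966.0 = 828.2
Services balance = 93.4
Trade balance (goods + services) = 828.2 + 93.4 = 921.6
Net primary income = 582.9 - 348.6 = 234.3
Net secondary income = -34.9
Current account = 921.6 + 234.3 + (-34.9) = 1121.0

1121.0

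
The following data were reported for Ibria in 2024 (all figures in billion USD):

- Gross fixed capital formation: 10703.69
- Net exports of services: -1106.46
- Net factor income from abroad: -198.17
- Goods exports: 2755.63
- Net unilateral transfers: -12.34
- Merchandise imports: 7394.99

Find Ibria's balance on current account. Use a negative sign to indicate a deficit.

-5956.33

Goods balance = 2755.63 - 7394.99 = -4639.36
Services balance = -1106.46
Trade balance (goods + services) = -4639.36 + (-1106.46) = -5745.82
Net primary income = -198.17
Net secondary income = -12.34
Current account = -5745.82 + (-198.17) + (-12.34) = -5956.33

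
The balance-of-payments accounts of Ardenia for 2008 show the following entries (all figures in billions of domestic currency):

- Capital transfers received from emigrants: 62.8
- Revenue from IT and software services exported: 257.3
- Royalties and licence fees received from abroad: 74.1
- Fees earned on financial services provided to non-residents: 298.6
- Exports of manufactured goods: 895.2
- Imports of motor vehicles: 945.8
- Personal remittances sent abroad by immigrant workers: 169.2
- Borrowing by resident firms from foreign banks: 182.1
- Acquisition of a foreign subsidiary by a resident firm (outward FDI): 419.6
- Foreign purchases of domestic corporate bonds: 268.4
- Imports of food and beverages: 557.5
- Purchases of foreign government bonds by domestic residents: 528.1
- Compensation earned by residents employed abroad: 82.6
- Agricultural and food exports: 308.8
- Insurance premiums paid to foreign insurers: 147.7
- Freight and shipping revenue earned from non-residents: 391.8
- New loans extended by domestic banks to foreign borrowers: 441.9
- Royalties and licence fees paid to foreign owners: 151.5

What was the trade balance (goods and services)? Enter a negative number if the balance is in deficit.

Goods: 895.2 - 945.8 + 308.8 - 557.5 = -299.3
Services: 74.1 + 298.6 - 147.7 + 257.3 + 391.8 - 151.5 = 722.6
Trade balance = -299.3 + 722.6 = 423.3
(Excluded from the trade balance — capital account: capital transfers received from emigrants 62.8; secondary income: personal remittances sent abroad by immigrant workers 169.2; financial account: borrowing by resident firms from foreign banks 182.1, acquisition of a foreign subsidiary by a resident firm (outward FDI) 419.6, foreign purchases of domestic corporate bonds 268.4, purchases of foreign government bonds by domestic residents 528.1, new loans extended by domestic banks to foreign borrowers 441.9; primary income: compensation earned by residents employed abroad 82.6.)

423.3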